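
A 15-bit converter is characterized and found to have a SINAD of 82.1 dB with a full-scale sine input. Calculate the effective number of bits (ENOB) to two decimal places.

13.35 bits

ENOB = (SINAD − 1.76) / 6.02 = (82.1 − 1.76)/6.02 = 13.346.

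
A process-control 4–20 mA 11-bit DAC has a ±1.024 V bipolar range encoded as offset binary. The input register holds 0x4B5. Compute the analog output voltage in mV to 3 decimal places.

LSB = 2.048 V / 2^11 = 1.000 mV.
Code 0x4B5 = 1205 decimal.
V_out = (−1.024) + 1205 × 0.001 V = 0.181 V.
= 181.000 mV.

181.000 mV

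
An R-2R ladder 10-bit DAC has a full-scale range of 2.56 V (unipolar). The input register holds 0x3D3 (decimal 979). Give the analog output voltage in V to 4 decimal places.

2.4475 V

LSB = 2.56 V / 2^10 = 2.500 mV.
Code 0x3D3 = 979 decimal.
V_out = 0 + 979 × 0.0025 V = 2.4475 V.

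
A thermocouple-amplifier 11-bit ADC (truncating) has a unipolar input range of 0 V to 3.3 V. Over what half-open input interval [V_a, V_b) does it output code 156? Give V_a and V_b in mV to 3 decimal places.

LSB = 3.3/2^11 = 1.611 mV.
V_a = V_low + 156·LSB = 0.251367 V; V_b = V_low + 157·LSB = 0.252979 V.

[251.367 mV, 252.979 mV)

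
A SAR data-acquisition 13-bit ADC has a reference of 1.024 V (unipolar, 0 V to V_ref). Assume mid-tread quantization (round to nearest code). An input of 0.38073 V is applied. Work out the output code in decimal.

code 3046

LSB = 1.024 V / 8192 = 125.00 µV.
(0.38073 − 0) / 0.000125 = 3045.840 LSBs.
round(3045.840) = 3046.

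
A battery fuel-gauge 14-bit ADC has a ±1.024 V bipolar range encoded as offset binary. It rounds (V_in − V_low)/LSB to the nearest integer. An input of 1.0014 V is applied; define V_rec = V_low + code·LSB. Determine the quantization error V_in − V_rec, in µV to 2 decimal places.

One LSB is 2.048 V / 16384 = 125.00 µV.
(1.0014 − (−1.024))/0.000125 = 16203.2000; round gives code 16203.
V_rec = (−1.024) + 16203·0.000125 = 1.001375 V.
Error = 1.0014 − 1.001375 = 2.5e-05 V = 25.00 µV.

25.00 µV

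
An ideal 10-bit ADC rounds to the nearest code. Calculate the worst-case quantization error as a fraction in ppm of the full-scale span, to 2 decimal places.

488.28 ppm

Rounding → worst-case error = ½ LSB = V_FS/2^11, so 1e+06/2048 = 488.281 ppm of full scale.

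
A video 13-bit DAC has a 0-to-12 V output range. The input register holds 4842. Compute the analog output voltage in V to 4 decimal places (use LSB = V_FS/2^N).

7.0928 V

LSB = 12 V / 2^13 = 1.465 mV.
V_out = 0 + 4842 × 0.00146484 V = 7.09277 V.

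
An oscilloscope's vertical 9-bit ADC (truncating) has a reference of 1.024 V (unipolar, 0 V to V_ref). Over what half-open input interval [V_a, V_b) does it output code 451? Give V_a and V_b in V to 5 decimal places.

LSB = 1.024/2^9 = 2.000 mV.
V_a = V_low + 451·LSB = 0.902 V; V_b = V_low + 452·LSB = 0.904 V.

[0.90200 V, 0.90400 V)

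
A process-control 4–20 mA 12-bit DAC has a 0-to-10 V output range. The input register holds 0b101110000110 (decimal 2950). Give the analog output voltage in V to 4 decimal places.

7.2021 V

LSB = 10 V / 2^12 = 2.441 mV.
Code 0b101110000110 = 2950 decimal.
V_out = 0 + 2950 × 0.00244141 V = 7.20215 V.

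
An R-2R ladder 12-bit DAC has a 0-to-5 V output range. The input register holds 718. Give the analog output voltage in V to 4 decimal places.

LSB = 5 V / 2^12 = 1.221 mV.
V_out = 0 + 718 × 0.0012207 V = 0.876465 V.

0.8765 V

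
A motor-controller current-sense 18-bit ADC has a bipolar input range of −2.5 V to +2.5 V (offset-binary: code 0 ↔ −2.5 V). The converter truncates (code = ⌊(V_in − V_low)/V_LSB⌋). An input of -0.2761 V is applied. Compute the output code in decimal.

With 262144 levels over 5 V, one step is 19.07 µV.
(V_in − V_low)/LSB = (-0.2761 − (−2.5)) / 1.90735e-05 = 116596.408.
So the output code is 116596.

code 116596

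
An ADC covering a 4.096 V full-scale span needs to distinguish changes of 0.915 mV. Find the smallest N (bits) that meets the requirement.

13 bits

Number of steps required ≥ 4.096 V / 0.915 mV = 4476.50.
Need 2^N ≥ 4476.50; 2^12 = 4096, 2^13 = 8192.
Minimum N = 13.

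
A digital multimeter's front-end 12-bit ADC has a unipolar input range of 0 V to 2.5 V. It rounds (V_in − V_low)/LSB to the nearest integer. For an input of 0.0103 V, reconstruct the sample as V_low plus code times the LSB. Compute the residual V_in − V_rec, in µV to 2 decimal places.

Step size: 2.5 V ÷ 2^12 = 0.610 mV.
Scaled input = 16.8755 LSBs, so code = 17.
Reconstructed: 0.010375977 V.
Error = 0.0103 − 0.010375977 = -7.59766e-05 V = -75.98 µV.

-75.98 µV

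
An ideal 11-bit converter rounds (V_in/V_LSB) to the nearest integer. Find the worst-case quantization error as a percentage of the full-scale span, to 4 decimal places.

Rounding → worst-case error = ½ LSB = V_FS/2^12, so 100/4096 = 0.0244141 % of full scale.

0.0244 %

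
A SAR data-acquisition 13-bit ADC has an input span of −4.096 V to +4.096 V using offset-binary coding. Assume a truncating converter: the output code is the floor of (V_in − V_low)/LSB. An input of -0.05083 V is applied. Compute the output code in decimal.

code 4045

LSB = 8.192 V / 8192 = 1.000 mV.
(V_in − V_low)/LSB = (-0.05083 − (−4.096)) / 0.001 = 4045.170.
Floor → code 4045.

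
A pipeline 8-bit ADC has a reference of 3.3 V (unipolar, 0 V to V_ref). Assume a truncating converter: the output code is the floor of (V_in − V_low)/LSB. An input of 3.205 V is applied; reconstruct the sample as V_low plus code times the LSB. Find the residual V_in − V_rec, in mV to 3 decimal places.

One LSB is 3.3 V / 256 = 12.891 mV.
(V_in − V_low)/LSB = (3.205 − 0)/0.0128906 = 248.6303 → code 248 (floor).
Reconstructed: 3.196875 V.
Difference: 0.008125 V → 8.125 mV.

8.125 mV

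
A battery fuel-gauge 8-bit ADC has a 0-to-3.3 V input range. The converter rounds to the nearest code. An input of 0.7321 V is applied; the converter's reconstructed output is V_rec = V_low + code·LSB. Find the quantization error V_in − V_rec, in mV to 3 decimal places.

-2.666 mV

One LSB is 3.3 V / 256 = 12.891 mV.
Scaled input = 56.7932 LSBs, so code = 57.
Code 57 maps back to 0 + 57×0.0128906 V = 0.73476562 V.
V_in − V_rec = -0.00266563 V = -2.666 mV.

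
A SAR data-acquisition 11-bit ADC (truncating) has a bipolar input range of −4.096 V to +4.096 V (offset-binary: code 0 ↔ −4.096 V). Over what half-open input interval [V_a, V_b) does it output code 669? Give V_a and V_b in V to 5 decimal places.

LSB = 8.192/2^11 = 4.000 mV.
V_a = V_low + 669·LSB = -1.42 V; V_b = V_low + 670·LSB = -1.416 V.

[-1.42000 V, -1.41600 V)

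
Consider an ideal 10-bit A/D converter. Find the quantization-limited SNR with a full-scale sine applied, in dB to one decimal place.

SNR ≈ 6.02·N + 1.76 dB = 6.02·10 + 1.76 = 61.96 dB.

62.0 dB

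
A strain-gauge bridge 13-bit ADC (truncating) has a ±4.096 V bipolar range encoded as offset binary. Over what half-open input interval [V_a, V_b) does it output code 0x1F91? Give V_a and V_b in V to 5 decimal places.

[3.98500 V, 3.98600 V)

LSB = 8.192/2^13 = 1.000 mV.
Code 0x1F91 = 8081 decimal.
V_a = V_low + 8081·LSB = 3.985 V; V_b = V_low + 8082·LSB = 3.986 V.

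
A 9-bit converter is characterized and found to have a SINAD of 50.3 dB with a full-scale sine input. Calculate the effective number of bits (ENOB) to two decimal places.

8.06 bits

ENOB = (SINAD − 1.76) / 6.02 = (50.3 − 1.76)/6.02 = 8.063.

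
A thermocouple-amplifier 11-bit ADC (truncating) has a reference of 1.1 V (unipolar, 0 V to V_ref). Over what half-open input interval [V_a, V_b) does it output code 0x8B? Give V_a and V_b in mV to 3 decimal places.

LSB = 1.1/2^11 = 0.537 mV.
Code 0x8B = 139 decimal.
V_a = V_low + 139·LSB = 0.0746582 V; V_b = V_low + 140·LSB = 0.0751953 V.

[74.658 mV, 75.195 mV)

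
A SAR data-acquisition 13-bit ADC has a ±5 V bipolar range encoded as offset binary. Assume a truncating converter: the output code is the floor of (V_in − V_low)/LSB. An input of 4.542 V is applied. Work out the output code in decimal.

code 7816

With 8192 levels over 10 V, one step is 1.221 mV.
(4.542 − (−5)) / 0.0012207 = 7816.806 LSBs.
⌊·⌋(7816.806) = 7816.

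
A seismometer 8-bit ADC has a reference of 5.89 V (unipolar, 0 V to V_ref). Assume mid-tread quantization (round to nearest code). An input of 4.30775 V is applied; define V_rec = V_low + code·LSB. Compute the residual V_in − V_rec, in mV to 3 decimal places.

5.289 mV

One LSB is 5.89 V / 256 = 23.008 mV.
(V_in − V_low)/LSB = (4.30775 − 0)/0.0230078 = 187.2299 → code 187 (round).
Code 187 maps back to 0 + 187×0.0230078 V = 4.3024609 V.
Difference: 0.00528906 V → 5.289 mV.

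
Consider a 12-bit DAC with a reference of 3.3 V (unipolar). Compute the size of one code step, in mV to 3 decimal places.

0.806 mV

Full-scale span = 3.3 V.
LSB = 3.3 / 2^12 = 3.3 / 4096 = 0.000805664 V = 0.806 mV.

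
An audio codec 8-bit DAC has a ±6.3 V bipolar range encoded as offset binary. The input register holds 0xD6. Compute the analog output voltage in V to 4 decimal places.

4.2328 V

LSB = 12.6 V / 2^8 = 49.219 mV.
Code 0xD6 = 214 decimal.
V_out = (−6.3) + 214 × 0.0492187 V = 4.23281 V.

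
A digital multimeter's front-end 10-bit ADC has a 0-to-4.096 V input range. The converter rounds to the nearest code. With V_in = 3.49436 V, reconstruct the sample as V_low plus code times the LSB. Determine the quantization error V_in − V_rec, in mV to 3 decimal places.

-1.640 mV

Step size: 4.096 V ÷ 2^10 = 4.000 mV.
(V_in − V_low)/LSB = (3.49436 − 0)/0.004 = 873.5900 → code 874 (round).
V_rec = 0 + 874·0.004 = 3.496 V.
Error = 3.49436 − 3.496 = -0.00164 V = -1.640 mV.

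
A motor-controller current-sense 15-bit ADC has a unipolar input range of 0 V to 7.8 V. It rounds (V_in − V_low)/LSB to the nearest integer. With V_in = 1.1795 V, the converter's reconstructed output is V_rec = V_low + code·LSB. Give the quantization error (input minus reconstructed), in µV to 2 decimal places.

26.12 µV

Step size: 7.8 V ÷ 2^15 = 238.04 µV.
(1.1795 − 0)/0.000238037 = 4955.1097; round gives code 4955.
V_rec = 0 + 4955·0.000238037 = 1.1794739 V.
Error = 1.1795 − 1.1794739 = 2.6123e-05 V = 26.12 µV.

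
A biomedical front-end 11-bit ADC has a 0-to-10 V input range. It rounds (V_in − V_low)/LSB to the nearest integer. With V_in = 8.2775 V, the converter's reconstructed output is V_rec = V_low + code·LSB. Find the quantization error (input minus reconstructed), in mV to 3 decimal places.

1.133 mV

LSB = 10/2^11 = 4.883 mV.
(V_in − V_low)/LSB = (8.2775 − 0)/0.00488281 = 1695.2320 → code 1695 (round).
V_rec = 0 + 1695·0.00488281 = 8.2763672 V.
Difference: 0.00113281 V → 1.133 mV.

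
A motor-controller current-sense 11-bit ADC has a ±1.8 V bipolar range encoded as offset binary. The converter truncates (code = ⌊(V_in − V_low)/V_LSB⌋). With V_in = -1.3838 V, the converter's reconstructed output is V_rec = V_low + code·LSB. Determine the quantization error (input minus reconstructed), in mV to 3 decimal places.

1.356 mV

One LSB is 3.6 V / 2048 = 1.758 mV.
(V_in − V_low)/LSB = (-1.3838 − (−1.8))/0.00175781 = 236.7716 → code 236 (floor).
Code 236 maps back to (−1.8) + 236×0.00175781 V = -1.3851563 V.
V_in − V_rec = 0.00135625 V = 1.356 mV.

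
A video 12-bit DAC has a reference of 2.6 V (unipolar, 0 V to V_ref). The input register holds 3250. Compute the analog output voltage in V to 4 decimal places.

LSB = 2.6 V / 2^12 = 0.635 mV.
V_out = 0 + 3250 × 0.000634766 V = 2.06299 V.

2.0630 V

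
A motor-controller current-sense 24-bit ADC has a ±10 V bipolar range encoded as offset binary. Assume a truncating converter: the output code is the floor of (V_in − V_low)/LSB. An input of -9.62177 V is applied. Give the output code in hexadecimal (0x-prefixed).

code 0x4D762 (decimal 317282)

With 16777216 levels over 20 V, one step is 1.19 µV.
Input sits at 317282.320 steps above V_low.
Floor → code 317282.
In hexadecimal (0x-prefixed): 0x4D762.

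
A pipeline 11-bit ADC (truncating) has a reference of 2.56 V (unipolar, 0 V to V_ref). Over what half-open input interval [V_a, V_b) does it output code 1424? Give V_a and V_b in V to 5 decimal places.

LSB = 2.56/2^11 = 1.250 mV.
V_a = V_low + 1424·LSB = 1.78 V; V_b = V_low + 1425·LSB = 1.78125 V.

[1.78000 V, 1.78125 V)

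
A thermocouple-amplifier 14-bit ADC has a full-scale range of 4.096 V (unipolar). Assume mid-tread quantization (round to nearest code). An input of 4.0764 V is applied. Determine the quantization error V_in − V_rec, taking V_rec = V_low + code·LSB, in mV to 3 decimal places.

Step size: 4.096 V ÷ 2^14 = 250.00 µV.
(V_in − V_low)/LSB = (4.0764 − 0)/0.00025 = 16305.6000 → code 16306 (round).
V_rec = 0 + 16306·0.00025 = 4.0765 V.
V_in − V_rec = -0.0001 V = -0.100 mV.

-0.100 mV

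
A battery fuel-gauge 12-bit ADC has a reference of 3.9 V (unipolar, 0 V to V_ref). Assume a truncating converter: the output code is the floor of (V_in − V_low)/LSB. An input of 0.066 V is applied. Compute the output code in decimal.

code 69

LSB = 3.9 V / 4096 = 0.952 mV.
(V_in − V_low)/LSB = (0.066 − 0) / 0.000952148 = 69.317.
Floor → code 69.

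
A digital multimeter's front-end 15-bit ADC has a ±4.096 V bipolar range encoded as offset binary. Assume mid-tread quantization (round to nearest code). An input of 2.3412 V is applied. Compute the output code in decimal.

Full-scale span = 8.192 V; LSB = 8.192/2^15 = 250.00 µV.
(2.3412 − (−4.096)) / 0.00025 = 25748.800 LSBs.
round(25748.800) = 25749.

code 25749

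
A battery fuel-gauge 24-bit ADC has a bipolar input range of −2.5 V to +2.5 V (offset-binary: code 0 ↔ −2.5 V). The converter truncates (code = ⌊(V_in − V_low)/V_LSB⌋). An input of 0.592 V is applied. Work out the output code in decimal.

LSB = 5 V / 16777216 = 0.30 µV.
(V_in − V_low)/LSB = (0.592 − (−2.5)) / 2.98023e-07 = 10375030.374.
Floor → code 10375030.

code 10375030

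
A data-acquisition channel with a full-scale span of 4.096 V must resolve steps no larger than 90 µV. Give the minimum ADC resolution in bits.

Number of steps required ≥ 4.096 V / 90 µV = 45511.11.
Need 2^N ≥ 45511.11; 2^15 = 32768, 2^16 = 65536.
Minimum N = 16.

16 bits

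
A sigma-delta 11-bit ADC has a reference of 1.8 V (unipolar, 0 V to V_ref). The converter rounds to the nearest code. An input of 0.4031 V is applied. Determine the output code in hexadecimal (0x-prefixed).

Full-scale span = 1.8 V; LSB = 1.8/2^11 = 0.879 mV.
(0.4031 − 0) / 0.000878906 = 458.638 LSBs.
round(458.638) = 459.
In hexadecimal (0x-prefixed): 0x1CB.

code 0x1CB (decimal 459)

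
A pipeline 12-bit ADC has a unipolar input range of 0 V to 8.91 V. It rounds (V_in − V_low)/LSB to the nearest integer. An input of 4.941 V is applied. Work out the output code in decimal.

code 2271

Full-scale span = 8.91 V; LSB = 8.91/2^12 = 2.175 mV.
Input sits at 2271.418 steps above V_low.
round(2271.418) = 2271.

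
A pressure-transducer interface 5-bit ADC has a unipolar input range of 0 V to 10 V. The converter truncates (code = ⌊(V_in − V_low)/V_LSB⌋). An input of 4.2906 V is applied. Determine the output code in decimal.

code 13

With 32 levels over 10 V, one step is 312.500 mV.
(V_in − V_low)/LSB = (4.2906 − 0) / 0.3125 = 13.730.
So the output code is 13.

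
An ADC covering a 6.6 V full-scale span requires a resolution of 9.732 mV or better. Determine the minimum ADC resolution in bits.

10 bits

Number of steps required ≥ 6.6 V / 9.732 mV = 678.18.
Need 2^N ≥ 678.18; 2^9 = 512, 2^10 = 1024.
Minimum N = 10.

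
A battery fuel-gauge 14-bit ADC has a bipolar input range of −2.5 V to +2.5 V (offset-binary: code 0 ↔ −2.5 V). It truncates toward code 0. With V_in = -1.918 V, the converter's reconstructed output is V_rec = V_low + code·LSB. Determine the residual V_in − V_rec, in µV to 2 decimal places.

29.79 µV

Step size: 5 V ÷ 2^14 = 305.18 µV.
(V_in − V_low)/LSB = (-1.918 − (−2.5))/0.000305176 = 1907.0976 → code 1907 (floor).
Code 1907 maps back to (−2.5) + 1907×0.000305176 V = -1.9180298 V.
V_in − V_rec = 2.97852e-05 V = 29.79 µV.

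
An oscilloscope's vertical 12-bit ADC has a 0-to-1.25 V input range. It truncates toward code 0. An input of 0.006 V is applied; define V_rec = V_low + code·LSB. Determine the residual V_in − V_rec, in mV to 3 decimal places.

Step size: 1.25 V ÷ 2^12 = 305.18 µV.
(0.006 − 0)/0.000305176 = 19.6608; ⌊·⌋ gives code 19.
V_rec = 0 + 19·0.000305176 = 0.0057983398 V.
V_in − V_rec = 0.00020166 V = 0.202 mV.

0.202 mV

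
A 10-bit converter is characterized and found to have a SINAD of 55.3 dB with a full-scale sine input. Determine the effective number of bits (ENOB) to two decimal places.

8.89 bits

ENOB = (SINAD − 1.76) / 6.02 = (55.3 − 1.76)/6.02 = 8.894.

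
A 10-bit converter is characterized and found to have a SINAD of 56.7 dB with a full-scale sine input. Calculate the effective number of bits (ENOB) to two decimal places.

ENOB = (SINAD − 1.76) / 6.02 = (56.7 − 1.76)/6.02 = 9.126.

9.13 bits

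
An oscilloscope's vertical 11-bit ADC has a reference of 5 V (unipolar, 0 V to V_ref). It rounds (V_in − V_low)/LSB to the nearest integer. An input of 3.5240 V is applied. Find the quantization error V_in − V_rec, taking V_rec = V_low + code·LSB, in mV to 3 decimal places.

LSB = 5/2^11 = 2.441 mV.
(V_in − V_low)/LSB = (3.5240 − 0)/0.00244141 = 1443.4304 → code 1443 (round).
Code 1443 maps back to 0 + 1443×0.00244141 V = 3.5229492 V.
V_in − V_rec = 0.00105078 V = 1.051 mV.

1.051 mV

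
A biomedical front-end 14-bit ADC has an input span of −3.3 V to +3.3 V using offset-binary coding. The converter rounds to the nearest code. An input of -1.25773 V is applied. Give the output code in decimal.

code 5070

Full-scale span = 6.6 V; LSB = 6.6/2^14 = 402.83 µV.
(V_in − V_low)/LSB = (-1.25773 − (−3.3)) / 0.000402832 = 5069.781.
So the output code is 5070.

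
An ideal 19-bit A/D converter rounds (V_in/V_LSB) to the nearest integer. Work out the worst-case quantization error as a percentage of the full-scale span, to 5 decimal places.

0.00010 %

Rounding → worst-case error = ½ LSB = V_FS/2^20, so 100/1048576 = 9.53674e-05 % of full scale.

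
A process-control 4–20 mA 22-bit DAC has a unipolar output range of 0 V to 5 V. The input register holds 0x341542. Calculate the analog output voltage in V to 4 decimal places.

4.0690 V

LSB = 5 V / 2^22 = 1.19 µV.
Code 0x341542 = 3413314 decimal.
V_out = 0 + 3413314 × 1.19209e-06 V = 4.06899 V.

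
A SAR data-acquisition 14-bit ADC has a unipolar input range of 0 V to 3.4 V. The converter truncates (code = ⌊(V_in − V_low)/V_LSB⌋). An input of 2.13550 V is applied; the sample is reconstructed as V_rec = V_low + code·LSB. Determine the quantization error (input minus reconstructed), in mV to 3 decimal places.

0.124 mV

One LSB is 3.4 V / 16384 = 207.52 µV.
Scaled input = 10290.5976 LSBs, so code = 10290.
V_rec = 0 + 10290·0.00020752 = 2.135376 V.
Error = 2.13550 − 2.135376 = 0.000124023 V = 0.124 mV.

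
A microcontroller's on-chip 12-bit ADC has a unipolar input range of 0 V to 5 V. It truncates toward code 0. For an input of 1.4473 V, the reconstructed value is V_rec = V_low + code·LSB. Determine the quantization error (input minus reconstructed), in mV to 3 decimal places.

One LSB is 5 V / 4096 = 1.221 mV.
(V_in − V_low)/LSB = (1.4473 − 0)/0.0012207 = 1185.6282 → code 1185 (floor).
V_rec = 0 + 1185·0.0012207 = 1.4465332 V.
Difference: 0.000766797 V → 0.767 mV.

0.767 mV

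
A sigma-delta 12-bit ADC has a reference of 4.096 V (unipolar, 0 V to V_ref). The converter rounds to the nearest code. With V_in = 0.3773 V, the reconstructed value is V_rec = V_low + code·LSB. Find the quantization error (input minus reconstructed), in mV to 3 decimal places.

0.300 mV

LSB = 4.096/2^12 = 1.000 mV.
(0.3773 − 0)/0.001 = 377.3000; round gives code 377.
V_rec = 0 + 377·0.001 = 0.377 V.
V_in − V_rec = 0.0003 V = 0.300 mV.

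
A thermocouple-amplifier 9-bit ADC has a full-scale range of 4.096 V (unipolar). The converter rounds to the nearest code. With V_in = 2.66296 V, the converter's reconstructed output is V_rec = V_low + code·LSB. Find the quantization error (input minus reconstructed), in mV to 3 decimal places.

LSB = 4.096/2^9 = 8.000 mV.
(2.66296 − 0)/0.008 = 332.8700; round gives code 333.
V_rec = 0 + 333·0.008 = 2.664 V.
V_in − V_rec = -0.00104 V = -1.040 mV.

-1.040 mV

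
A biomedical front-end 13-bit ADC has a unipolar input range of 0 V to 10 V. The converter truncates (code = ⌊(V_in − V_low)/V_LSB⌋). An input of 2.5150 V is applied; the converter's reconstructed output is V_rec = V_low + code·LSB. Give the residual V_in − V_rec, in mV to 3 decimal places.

Step size: 10 V ÷ 2^13 = 1.221 mV.
Scaled input = 2060.2880 LSBs, so code = 2060.
Code 2060 maps back to 0 + 2060×0.0012207 V = 2.5146484 V.
Error = 2.5150 − 2.5146484 = 0.000351562 V = 0.352 mV.

0.352 mV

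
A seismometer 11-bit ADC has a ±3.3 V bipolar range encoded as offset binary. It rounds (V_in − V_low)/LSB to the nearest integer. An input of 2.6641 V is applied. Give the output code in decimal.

code 1851

Full-scale span = 6.6 V; LSB = 6.6/2^11 = 3.223 mV.
Input sits at 1850.678 steps above V_low.
So the output code is 1851.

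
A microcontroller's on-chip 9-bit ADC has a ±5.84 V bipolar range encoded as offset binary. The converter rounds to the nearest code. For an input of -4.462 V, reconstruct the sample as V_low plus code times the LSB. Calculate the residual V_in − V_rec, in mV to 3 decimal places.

9.250 mV

One LSB is 11.68 V / 512 = 22.812 mV.
Scaled input = 60.4055 LSBs, so code = 60.
V_rec = (−5.84) + 60·0.0228125 = -4.47125 V.
Difference: 0.00925 V → 9.250 mV.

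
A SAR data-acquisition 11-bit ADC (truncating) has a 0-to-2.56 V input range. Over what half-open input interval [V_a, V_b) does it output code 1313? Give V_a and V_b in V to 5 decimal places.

[1.64125 V, 1.64250 V)

LSB = 2.56/2^11 = 1.250 mV.
V_a = V_low + 1313·LSB = 1.64125 V; V_b = V_low + 1314·LSB = 1.6425 V.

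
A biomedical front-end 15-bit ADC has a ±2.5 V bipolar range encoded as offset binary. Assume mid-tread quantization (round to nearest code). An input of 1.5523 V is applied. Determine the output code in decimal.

With 32768 levels over 5 V, one step is 152.59 µV.
(1.5523 − (−2.5)) / 0.000152588 = 26557.153 LSBs.
So the output code is 26557.

code 26557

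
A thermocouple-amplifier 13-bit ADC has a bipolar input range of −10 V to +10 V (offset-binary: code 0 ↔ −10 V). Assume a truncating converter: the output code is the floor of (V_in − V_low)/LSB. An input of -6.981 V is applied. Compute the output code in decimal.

With 8192 levels over 20 V, one step is 2.441 mV.
Input sits at 1236.582 steps above V_low.
So the output code is 1236.

code 1236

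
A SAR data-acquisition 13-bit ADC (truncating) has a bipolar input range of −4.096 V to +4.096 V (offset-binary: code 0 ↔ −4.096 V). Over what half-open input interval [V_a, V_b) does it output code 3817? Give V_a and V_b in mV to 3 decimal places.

LSB = 8.192/2^13 = 1.000 mV.
V_a = V_low + 3817·LSB = -0.279 V; V_b = V_low + 3818·LSB = -0.278 V.

[-279.000 mV, -278.000 mV)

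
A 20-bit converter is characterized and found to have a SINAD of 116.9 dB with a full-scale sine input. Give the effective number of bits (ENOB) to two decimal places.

19.13 bits

ENOB = (SINAD − 1.76) / 6.02 = (116.9 − 1.76)/6.02 = 19.126.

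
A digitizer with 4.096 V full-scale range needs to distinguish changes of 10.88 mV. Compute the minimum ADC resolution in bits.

Number of steps required ≥ 4.096 V / 10.88 mV = 376.47.
Need 2^N ≥ 376.47; 2^8 = 256, 2^9 = 512.
Minimum N = 9.

9 bits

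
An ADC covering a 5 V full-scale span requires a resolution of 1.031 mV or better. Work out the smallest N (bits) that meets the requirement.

13 bits

Number of steps required ≥ 5 V / 1.031 mV = 4849.66.
Need 2^N ≥ 4849.66; 2^12 = 4096, 2^13 = 8192.
Minimum N = 13.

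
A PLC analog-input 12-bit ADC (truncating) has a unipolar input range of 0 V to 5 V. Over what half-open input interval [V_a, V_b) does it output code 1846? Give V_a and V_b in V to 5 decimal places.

LSB = 5/2^12 = 1.221 mV.
V_a = V_low + 1846·LSB = 2.25342 V; V_b = V_low + 1847·LSB = 2.25464 V.

[2.25342 V, 2.25464 V)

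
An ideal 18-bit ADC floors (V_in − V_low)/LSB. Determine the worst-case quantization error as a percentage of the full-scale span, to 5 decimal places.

0.00038 %

Truncating → worst-case error = 1 LSB = V_FS/2^18, so 100/262144 = 0.00038147 % of full scale.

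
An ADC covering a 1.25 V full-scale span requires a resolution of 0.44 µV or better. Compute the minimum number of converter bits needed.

Number of steps required ≥ 1.25 V / 0.44 µV = 2840909.09.
Need 2^N ≥ 2840909.09; 2^21 = 2097152, 2^22 = 4194304.
Minimum N = 22.

22 bits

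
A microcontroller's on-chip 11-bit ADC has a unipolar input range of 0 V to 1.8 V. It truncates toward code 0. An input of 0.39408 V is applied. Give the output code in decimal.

code 448

With 2048 levels over 1.8 V, one step is 0.879 mV.
(V_in − V_low)/LSB = (0.39408 − 0) / 0.000878906 = 448.375.
⌊·⌋(448.375) = 448.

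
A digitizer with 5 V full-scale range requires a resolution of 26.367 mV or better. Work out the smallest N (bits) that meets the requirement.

Number of steps required ≥ 5 V / 26.367 mV = 189.63.
Need 2^N ≥ 189.63; 2^7 = 128, 2^8 = 256.
Minimum N = 8.

8 bits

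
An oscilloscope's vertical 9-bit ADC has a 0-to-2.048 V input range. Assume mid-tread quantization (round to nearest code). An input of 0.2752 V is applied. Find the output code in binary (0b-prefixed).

code 0b1000101 (decimal 69)

LSB = 2.048 V / 512 = 4.000 mV.
Input sits at 68.800 steps above V_low.
So the output code is 69.
In binary (0b-prefixed): 0b1000101.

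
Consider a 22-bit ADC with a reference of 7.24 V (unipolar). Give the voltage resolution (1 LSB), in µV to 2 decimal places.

1.73 µV

Full-scale span = 7.24 V.
LSB = 7.24 / 2^22 = 7.24 / 4194304 = 1.72615e-06 V = 1.73 µV.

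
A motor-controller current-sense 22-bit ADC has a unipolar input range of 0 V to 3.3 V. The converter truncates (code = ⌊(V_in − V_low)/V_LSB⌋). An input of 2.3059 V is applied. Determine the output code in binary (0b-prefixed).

LSB = 3.3 V / 4194304 = 0.79 µV.
(V_in − V_low)/LSB = (2.3059 − 0) / 7.86781e-07 = 2930801.695.
⌊·⌋(2930801.695) = 2930801.
In binary (0b-prefixed): 0b1011001011100001110001.

code 0b1011001011100001110001 (decimal 2930801)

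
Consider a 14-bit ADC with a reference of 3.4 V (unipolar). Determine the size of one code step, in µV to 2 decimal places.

207.52 µV

Full-scale span = 3.4 V.
LSB = 3.4 / 2^14 = 3.4 / 16384 = 0.00020752 V = 207.52 µV.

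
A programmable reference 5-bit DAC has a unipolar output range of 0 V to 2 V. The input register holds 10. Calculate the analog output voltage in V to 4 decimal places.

0.6250 V

LSB = 2 V / 2^5 = 62.500 mV.
V_out = 0 + 10 × 0.0625 V = 0.625 V.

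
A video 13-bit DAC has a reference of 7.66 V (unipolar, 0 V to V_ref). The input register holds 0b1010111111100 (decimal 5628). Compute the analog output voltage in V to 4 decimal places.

LSB = 7.66 V / 2^13 = 0.935 mV.
Code 0b1010111111100 = 5628 decimal.
V_out = 0 + 5628 × 0.000935059 V = 5.26251 V.

5.2625 V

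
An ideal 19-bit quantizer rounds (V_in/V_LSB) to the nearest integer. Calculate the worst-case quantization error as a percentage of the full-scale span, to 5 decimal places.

Rounding → worst-case error = ½ LSB = V_FS/2^20, so 100/1048576 = 9.53674e-05 % of full scale.

0.00010 %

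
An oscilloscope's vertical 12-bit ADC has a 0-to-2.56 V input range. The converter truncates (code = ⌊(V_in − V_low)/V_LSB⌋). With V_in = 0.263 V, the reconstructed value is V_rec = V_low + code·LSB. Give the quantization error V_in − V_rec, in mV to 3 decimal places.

LSB = 2.56/2^12 = 0.625 mV.
(0.263 − 0)/0.000625 = 420.8000; ⌊·⌋ gives code 420.
Reconstructed: 0.2625 V.
V_in − V_rec = 0.0005 V = 0.500 mV.

0.500 mV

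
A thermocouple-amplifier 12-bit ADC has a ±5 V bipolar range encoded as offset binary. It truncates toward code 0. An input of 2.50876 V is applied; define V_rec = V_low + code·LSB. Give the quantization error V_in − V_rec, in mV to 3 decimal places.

1.436 mV

LSB = 10/2^12 = 2.441 mV.
(V_in − V_low)/LSB = (2.50876 − (−5))/0.00244141 = 3075.5881 → code 3075 (floor).
V_rec = (−5) + 3075·0.00244141 = 2.5073242 V.
V_in − V_rec = 0.00143578 V = 1.436 mV.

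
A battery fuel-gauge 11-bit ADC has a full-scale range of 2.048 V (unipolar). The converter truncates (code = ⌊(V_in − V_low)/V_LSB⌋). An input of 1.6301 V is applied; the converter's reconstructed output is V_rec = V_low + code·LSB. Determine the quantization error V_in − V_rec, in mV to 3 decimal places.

0.100 mV

LSB = 2.048/2^11 = 1.000 mV.
Scaled input = 1630.1000 LSBs, so code = 1630.
Code 1630 maps back to 0 + 1630×0.001 V = 1.63 V.
Error = 1.6301 − 1.63 = 0.0001 V = 0.100 mV.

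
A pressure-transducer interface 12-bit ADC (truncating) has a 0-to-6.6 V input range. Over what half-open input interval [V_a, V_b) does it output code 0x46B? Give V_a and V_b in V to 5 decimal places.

LSB = 6.6/2^12 = 1.611 mV.
Code 0x46B = 1131 decimal.
V_a = V_low + 1131·LSB = 1.82241 V; V_b = V_low + 1132·LSB = 1.82402 V.

[1.82241 V, 1.82402 V)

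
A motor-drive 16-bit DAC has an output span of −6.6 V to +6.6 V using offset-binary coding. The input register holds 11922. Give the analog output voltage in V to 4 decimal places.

-4.1987 V

LSB = 13.2 V / 2^16 = 201.42 µV.
V_out = (−6.6) + 11922 × 0.000201416 V = -4.19872 V.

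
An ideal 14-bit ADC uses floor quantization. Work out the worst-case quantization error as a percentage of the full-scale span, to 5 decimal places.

Truncating → worst-case error = 1 LSB = V_FS/2^14, so 100/16384 = 0.00610352 % of full scale.

0.00610 %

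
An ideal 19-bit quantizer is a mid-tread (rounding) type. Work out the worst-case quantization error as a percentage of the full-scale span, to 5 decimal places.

0.00010 %

Rounding → worst-case error = ½ LSB = V_FS/2^20, so 100/1048576 = 9.53674e-05 % of full scale.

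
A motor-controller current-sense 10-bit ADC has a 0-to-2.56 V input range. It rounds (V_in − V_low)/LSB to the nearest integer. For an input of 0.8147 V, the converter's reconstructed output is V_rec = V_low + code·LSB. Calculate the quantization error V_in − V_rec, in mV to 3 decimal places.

LSB = 2.56/2^10 = 2.500 mV.
(0.8147 − 0)/0.0025 = 325.8800; round gives code 326.
Code 326 maps back to 0 + 326×0.0025 V = 0.815 V.
Error = 0.8147 − 0.815 = -0.0003 V = -0.300 mV.

-0.300 mV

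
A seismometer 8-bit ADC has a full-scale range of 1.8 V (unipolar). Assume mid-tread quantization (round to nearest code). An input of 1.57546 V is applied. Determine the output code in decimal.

code 224

Full-scale span = 1.8 V; LSB = 1.8/2^8 = 7.031 mV.
(V_in − V_low)/LSB = (1.57546 − 0) / 0.00703125 = 224.065.
round(224.065) = 224.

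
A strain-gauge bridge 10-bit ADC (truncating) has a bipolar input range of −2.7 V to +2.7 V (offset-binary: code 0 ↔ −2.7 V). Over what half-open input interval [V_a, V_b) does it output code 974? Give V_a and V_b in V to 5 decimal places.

LSB = 5.4/2^10 = 5.273 mV.
V_a = V_low + 974·LSB = 2.43633 V; V_b = V_low + 975·LSB = 2.4416 V.

[2.43633 V, 2.44160 V)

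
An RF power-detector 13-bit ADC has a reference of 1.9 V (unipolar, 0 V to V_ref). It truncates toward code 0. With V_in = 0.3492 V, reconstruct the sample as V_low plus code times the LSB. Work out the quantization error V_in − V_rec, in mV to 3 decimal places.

LSB = 1.9/2^13 = 231.93 µV.
(V_in − V_low)/LSB = (0.3492 − 0)/0.000231934 = 1505.6034 → code 1505 (floor).
V_rec = 0 + 1505·0.000231934 = 0.34906006 V.
Difference: 0.000139941 V → 0.140 mV.

0.140 mV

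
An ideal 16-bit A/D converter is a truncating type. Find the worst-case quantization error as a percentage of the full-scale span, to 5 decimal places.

0.00153 %

Truncating → worst-case error = 1 LSB = V_FS/2^16, so 100/65536 = 0.00152588 % of full scale.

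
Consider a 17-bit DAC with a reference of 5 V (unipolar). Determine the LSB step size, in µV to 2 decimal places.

Full-scale span = 5 V.
LSB = 5 / 2^17 = 5 / 131072 = 3.8147e-05 V = 38.15 µV.

38.15 µV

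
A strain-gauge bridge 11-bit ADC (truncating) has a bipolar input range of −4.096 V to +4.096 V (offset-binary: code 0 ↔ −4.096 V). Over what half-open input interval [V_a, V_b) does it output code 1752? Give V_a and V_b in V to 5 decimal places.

LSB = 8.192/2^11 = 4.000 mV.
V_a = V_low + 1752·LSB = 2.912 V; V_b = V_low + 1753·LSB = 2.916 V.

[2.91200 V, 2.91600 V)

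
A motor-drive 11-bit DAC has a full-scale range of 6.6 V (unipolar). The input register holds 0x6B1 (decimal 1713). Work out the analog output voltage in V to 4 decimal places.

LSB = 6.6 V / 2^11 = 3.223 mV.
Code 0x6B1 = 1713 decimal.
V_out = 0 + 1713 × 0.00322266 V = 5.52041 V.

5.5204 V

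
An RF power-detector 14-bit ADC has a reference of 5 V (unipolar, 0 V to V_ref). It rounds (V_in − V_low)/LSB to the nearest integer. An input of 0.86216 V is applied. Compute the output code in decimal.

code 2825

With 16384 levels over 5 V, one step is 305.18 µV.
Input sits at 2825.126 steps above V_low.
Round → code 2825.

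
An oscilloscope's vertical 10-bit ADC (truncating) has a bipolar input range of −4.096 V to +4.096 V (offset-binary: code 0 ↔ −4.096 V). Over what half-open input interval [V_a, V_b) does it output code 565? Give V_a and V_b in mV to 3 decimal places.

LSB = 8.192/2^10 = 8.000 mV.
V_a = V_low + 565·LSB = 0.424 V; V_b = V_low + 566·LSB = 0.432 V.

[424.000 mV, 432.000 mV)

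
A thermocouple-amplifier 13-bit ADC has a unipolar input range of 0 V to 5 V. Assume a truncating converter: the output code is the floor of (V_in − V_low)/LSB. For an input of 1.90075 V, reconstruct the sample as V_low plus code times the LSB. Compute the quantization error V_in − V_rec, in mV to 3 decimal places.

Step size: 5 V ÷ 2^13 = 0.610 mV.
(1.90075 − 0)/0.000610352 = 3114.1888; ⌊·⌋ gives code 3114.
V_rec = 0 + 3114·0.000610352 = 1.9006348 V.
V_in − V_rec = 0.000115234 V = 0.115 mV.

0.115 mV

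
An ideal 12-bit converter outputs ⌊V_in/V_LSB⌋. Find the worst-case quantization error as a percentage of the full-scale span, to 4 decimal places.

Truncating → worst-case error = 1 LSB = V_FS/2^12, so 100/4096 = 0.0244141 % of full scale.

0.0244 %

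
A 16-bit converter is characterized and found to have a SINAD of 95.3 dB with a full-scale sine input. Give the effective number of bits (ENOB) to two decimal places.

ENOB = (SINAD − 1.76) / 6.02 = (95.3 − 1.76)/6.02 = 15.538.

15.54 bits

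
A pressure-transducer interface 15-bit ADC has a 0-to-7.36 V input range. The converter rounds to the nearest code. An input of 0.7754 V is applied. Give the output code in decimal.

Full-scale span = 7.36 V; LSB = 7.36/2^15 = 224.61 µV.
Input sits at 3452.216 steps above V_low.
Round → code 3452.

code 3452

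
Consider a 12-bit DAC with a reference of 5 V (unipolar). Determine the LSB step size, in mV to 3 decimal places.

1.221 mV

Full-scale span = 5 V.
LSB = 5 / 2^12 = 5 / 4096 = 0.0012207 V = 1.221 mV.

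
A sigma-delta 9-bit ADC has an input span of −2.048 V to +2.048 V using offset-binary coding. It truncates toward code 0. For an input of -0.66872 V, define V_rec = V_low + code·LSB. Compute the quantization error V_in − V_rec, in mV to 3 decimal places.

3.280 mV

One LSB is 4.096 V / 512 = 8.000 mV.
Scaled input = 172.4100 LSBs, so code = 172.
V_rec = (−2.048) + 172·0.008 = -0.672 V.
V_in − V_rec = 0.00328 V = 3.280 mV.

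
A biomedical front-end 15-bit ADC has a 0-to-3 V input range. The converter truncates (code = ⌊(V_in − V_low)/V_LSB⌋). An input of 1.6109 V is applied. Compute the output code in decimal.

code 17595

Full-scale span = 3 V; LSB = 3/2^15 = 91.55 µV.
Input sits at 17595.324 steps above V_low.
Floor → code 17595.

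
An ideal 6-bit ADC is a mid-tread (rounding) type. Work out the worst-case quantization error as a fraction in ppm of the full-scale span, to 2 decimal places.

7812.50 ppm

Rounding → worst-case error = ½ LSB = V_FS/2^7, so 1e+06/128 = 7812.5 ppm of full scale.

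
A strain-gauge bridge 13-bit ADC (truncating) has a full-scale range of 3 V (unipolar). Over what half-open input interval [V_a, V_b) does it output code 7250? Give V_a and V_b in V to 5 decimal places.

LSB = 3/2^13 = 366.21 µV.
V_a = V_low + 7250·LSB = 2.65503 V; V_b = V_low + 7251·LSB = 2.6554 V.

[2.65503 V, 2.65540 V)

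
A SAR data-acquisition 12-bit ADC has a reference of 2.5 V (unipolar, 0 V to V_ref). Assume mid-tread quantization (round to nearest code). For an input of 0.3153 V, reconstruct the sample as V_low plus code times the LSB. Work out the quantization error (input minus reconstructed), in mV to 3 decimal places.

-0.252 mV

LSB = 2.5/2^12 = 0.610 mV.
Scaled input = 516.5875 LSBs, so code = 517.
V_rec = 0 + 517·0.000610352 = 0.31555176 V.
Difference: -0.000251758 V → -0.252 mV.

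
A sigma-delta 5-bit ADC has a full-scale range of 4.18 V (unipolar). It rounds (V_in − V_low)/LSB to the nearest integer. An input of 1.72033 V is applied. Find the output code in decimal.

LSB = 4.18 V / 32 = 130.625 mV.
(1.72033 − 0) / 0.130625 = 13.170 LSBs.
So the output code is 13.

code 13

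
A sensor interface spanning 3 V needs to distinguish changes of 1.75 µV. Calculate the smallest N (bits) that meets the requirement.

Number of steps required ≥ 3 V / 1.75 µV = 1714285.71.
Need 2^N ≥ 1714285.71; 2^20 = 1048576, 2^21 = 2097152.
Minimum N = 21.

21 bits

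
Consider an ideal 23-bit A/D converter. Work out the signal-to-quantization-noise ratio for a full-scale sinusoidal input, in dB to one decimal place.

140.2 dB

SNR ≈ 6.02·N + 1.76 dB = 6.02·23 + 1.76 = 140.22 dB.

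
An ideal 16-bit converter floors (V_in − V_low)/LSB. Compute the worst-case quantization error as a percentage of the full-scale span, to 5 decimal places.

Truncating → worst-case error = 1 LSB = V_FS/2^16, so 100/65536 = 0.00152588 % of full scale.

0.00153 %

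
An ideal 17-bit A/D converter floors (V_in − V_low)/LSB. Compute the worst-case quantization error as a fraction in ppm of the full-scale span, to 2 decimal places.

7.63 ppm

Truncating → worst-case error = 1 LSB = V_FS/2^17, so 1e+06/131072 = 7.62939 ppm of full scale.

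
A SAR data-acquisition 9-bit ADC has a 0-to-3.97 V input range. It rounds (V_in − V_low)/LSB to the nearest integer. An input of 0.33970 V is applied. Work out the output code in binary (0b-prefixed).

code 0b101100 (decimal 44)

Full-scale span = 3.97 V; LSB = 3.97/2^9 = 7.754 mV.
(0.33970 − 0) / 0.00775391 = 43.810 LSBs.
So the output code is 44.
In binary (0b-prefixed): 0b101100.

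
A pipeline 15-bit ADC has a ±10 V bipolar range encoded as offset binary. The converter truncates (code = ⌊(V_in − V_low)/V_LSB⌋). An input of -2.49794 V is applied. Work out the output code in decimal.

code 12291

Full-scale span = 20 V; LSB = 20/2^15 = 0.610 mV.
Input sits at 12291.375 steps above V_low.
Floor → code 12291.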